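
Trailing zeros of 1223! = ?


floor(1223/5) = 244
floor(1223/25) = 48
floor(1223/125) = 9
floor(1223/625) = 1
Total = 302

302 trailing zeros


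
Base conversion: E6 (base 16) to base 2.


E6 (base 16) = 230 (decimal)
230 (decimal) = 11100110 (base 2)


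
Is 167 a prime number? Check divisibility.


Check divisors up to sqrt(167) = 12.9228
No divisors found.
167 is prime.

Yes, 167 is prime


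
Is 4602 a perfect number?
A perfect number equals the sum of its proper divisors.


Proper divisors of 4602: 1, 2, 3, 6, 13, 26, 39, 59, 78, 118, 177, 354, 767, 1534, 2301
Sum = 1 + 2 + 3 + 6 + 13 + 26 + 39 + 59 + 78 + 118 + 177 + 354 + 767 + 1534 + 2301 = 5478

No, 4602 is not perfect (5478 ≠ 4602)


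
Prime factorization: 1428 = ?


1428 / 2 = 714
714 / 2 = 357
357 / 3 = 119
119 / 7 = 17
17 / 17 = 1
1428 = 2^2 × 3 × 7 × 17


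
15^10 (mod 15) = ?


15^1 mod 15 = 0
15^2 mod 15 = 0
15^3 mod 15 = 0
15^4 mod 15 = 0
15^5 mod 15 = 0
15^6 mod 15 = 0
15^7 mod 15 = 0
15^8 mod 15 = 0
15^9 mod 15 = 0
15^10 mod 15 = 0


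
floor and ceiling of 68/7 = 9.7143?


68/7 = 9.7143
floor = 9
ceil = 10

floor = 9, ceil = 10


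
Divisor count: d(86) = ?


86 = 2^1 × 43^1
d(86) = (1+1) × (1+1) = 4

4 divisors


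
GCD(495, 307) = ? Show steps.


495 = 1 * 307 + 188
307 = 1 * 188 + 119
188 = 1 * 119 + 69
119 = 1 * 69 + 50
69 = 1 * 50 + 19
50 = 2 * 19 + 12
19 = 1 * 12 + 7
12 = 1 * 7 + 5
7 = 1 * 5 + 2
5 = 2 * 2 + 1
2 = 2 * 1 + 0
GCD = 1


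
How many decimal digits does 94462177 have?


94462177 has 8 digits in base 10
floor(log10(94462177)) + 1 = floor(7.9753) + 1 = 8

8 digits (base 10)


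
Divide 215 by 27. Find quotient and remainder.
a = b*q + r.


215 = 27 * 7 + 26
Check: 189 + 26 = 215

q = 7, r = 26


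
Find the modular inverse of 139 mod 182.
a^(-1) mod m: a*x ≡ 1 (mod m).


Use the extended Euclidean algorithm on (182, 139); each row r = 182*s + 139*t:
r=182, s=1, t=0
r=139, s=0, t=1
q=1: r=43, s=1, t=-1   [182*(1) + 139*(-1) = 43]
q=3: r=10, s=-3, t=4   [182*(-3) + 139*(4) = 10]
q=4: r=3, s=13, t=-17   [182*(13) + 139*(-17) = 3]
q=3: r=1, s=-42, t=55   [182*(-42) + 139*(55) = 1]
q=3: r=0, s=139, t=-182   [182*(139) + 139*(-182) = 0]
GCD = 1 with t = 55, so 139*(55) ≡ 1 (mod 182)
Inverse = 55 mod 182 = 55
Check: 139 * 55 = 7645 ≡ 1 (mod 182)

139^(-1) ≡ 55 (mod 182)


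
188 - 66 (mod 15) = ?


188 - 66 = 122
122 mod 15 = 2


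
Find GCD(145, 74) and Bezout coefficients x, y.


Tabular extended Euclidean (each row: r = 145*s + 74*t):
r=145, s=1, t=0
r=74, s=0, t=1
q=1: r=71, s=1, t=-1   [145*(1) + 74*(-1) = 71]
q=1: r=3, s=-1, t=2   [145*(-1) + 74*(2) = 3]
q=23: r=2, s=24, t=-47   [145*(24) + 74*(-47) = 2]
q=1: r=1, s=-25, t=49   [145*(-25) + 74*(49) = 1]
q=2: r=0, s=74, t=-145   [145*(74) + 74*(-145) = 0]
GCD = 1; from the row with r=1: x=-25, y=49
Check: 145*(-25) + 74*(49) = -3625 + 3626 = 1

GCD = 1, x = -25, y = 49


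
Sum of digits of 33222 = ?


3 + 3 + 2 + 2 + 2 = 12


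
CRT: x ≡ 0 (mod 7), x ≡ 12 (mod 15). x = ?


M = 7*15 = 105
M1 = M/7 = 15, M2 = M/15 = 7
M1^(-1) mod 7 = 1, M2^(-1) mod 15 = 13
x = 0*15*1 + 12*7*13 = 1092
1092 mod 105 = 42
Check: 42 mod 7 = 0 ✓, 42 mod 15 = 12 ✓

x ≡ 42 (mod 105)


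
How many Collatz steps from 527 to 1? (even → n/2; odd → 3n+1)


527 → 1582 → 791 → 2374 → 1187 → 3562 → 1781 → 5344 → 2672 → 1336 → 668 → 334 → 167 → 502 → 251 → 754 → 377 → 1132 → 566 → 283 → 850 → 425 → 1276 → 638 → 319 → 958 → 479 → 1438 → 719 → 2158 → 1079 → 3238 → 1619 → 4858 → 2429 → 7288 → 3644 → 1822 → 911 → 2734 → 1367 → 4102 → 2051 → 6154 → 3077 → 9232 → 4616 → 2308 → 1154 → 577 → 1732 → 866 → 433 → 1300 → 650 → 325 → 976 → 488 → 244 → 122 → 61 → 184 → 92 → 46 → 23 → 70 → 35 → 106 → 53 → 160 → 80 → 40 → 20 → 10 → 5 → 16 → 8 → 4 → 2 → 1
Total steps = 79

79 steps


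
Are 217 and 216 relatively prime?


Euclidean algorithm:
217 = 1 * 216 + 1
216 = 216 * 1 + 0
GCD(217, 216) = 1

Yes, coprime (GCD = 1)


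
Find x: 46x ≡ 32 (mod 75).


GCD(46, 75) = 1, unique solution
a^(-1) mod 75 = 31
x = 31 * 32 mod 75 = 17

x ≡ 17 (mod 75)


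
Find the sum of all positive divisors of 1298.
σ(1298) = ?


Divisors of 1298: 1, 2, 11, 22, 59, 118, 649, 1298
Sum = 1 + 2 + 11 + 22 + 59 + 118 + 649 + 1298 = 2160

σ(1298) = 2160


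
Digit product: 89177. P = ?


8 × 9 × 1 × 7 × 7 = 3528


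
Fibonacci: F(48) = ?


Sequence: 1, 1, 2, 3, 5, 8, 13, 21, 34, 55, 89, 144, 233, 377, 610, 987, 1597, 2584, 4181, 6765, 10946, 17711, 28657, 46368, 75025, 121393, 196418, 317811, 514229, 832040, 1346269, 2178309, 3524578, 5702887, 9227465, 14930352, 24157817, 39088169, 63245986, 102334155, 165580141, 267914296, 433494437, 701408733, 1134903170, 1836311903, 2971215073, 4807526976
F(48) = 4807526976


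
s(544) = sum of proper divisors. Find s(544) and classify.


Proper divisors: 1, 2, 4, 8, 16, 17, 32, 34, 68, 136, 272
Sum = 1 + 2 + 4 + 8 + 16 + 17 + 32 + 34 + 68 + 136 + 272 = 590
590 > 544 → abundant

s(544) = 590 (abundant)


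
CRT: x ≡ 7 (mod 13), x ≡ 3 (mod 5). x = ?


M = 13*5 = 65
M1 = M/13 = 5, M2 = M/5 = 13
M1^(-1) mod 13 = 8, M2^(-1) mod 5 = 2
x = 7*5*8 + 3*13*2 = 358
358 mod 65 = 33
Check: 33 mod 13 = 7 ✓, 33 mod 5 = 3 ✓

x ≡ 33 (mod 65)


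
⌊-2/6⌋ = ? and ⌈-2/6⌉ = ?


-2/6 = -0.3333
floor = -1
ceil = 0

floor = -1, ceil = 0


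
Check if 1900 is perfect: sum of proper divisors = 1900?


Proper divisors of 1900: 1, 2, 4, 5, 10, 19, 20, 25, 38, 50, 76, 95, 100, 190, 380, 475, 950
Sum = 1 + 2 + 4 + 5 + 10 + 19 + 20 + 25 + 38 + 50 + 76 + 95 + 100 + 190 + 380 + 475 + 950 = 2440

No, 1900 is not perfect (2440 ≠ 1900)


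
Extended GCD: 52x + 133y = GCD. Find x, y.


Tabular extended Euclidean (each row: r = 52*s + 133*t):
r=52, s=1, t=0
r=133, s=0, t=1
q=0: r=52, s=1, t=0   [52*(1) + 133*(0) = 52]
q=2: r=29, s=-2, t=1   [52*(-2) + 133*(1) = 29]
q=1: r=23, s=3, t=-1   [52*(3) + 133*(-1) = 23]
q=1: r=6, s=-5, t=2   [52*(-5) + 133*(2) = 6]
q=3: r=5, s=18, t=-7   [52*(18) + 133*(-7) = 5]
q=1: r=1, s=-23, t=9   [52*(-23) + 133*(9) = 1]
q=5: r=0, s=133, t=-52   [52*(133) + 133*(-52) = 0]
GCD = 1; from the row with r=1: x=-23, y=9
Check: 52*(-23) + 133*(9) = -1196 + 1197 = 1

GCD = 1, x = -23, y = 9


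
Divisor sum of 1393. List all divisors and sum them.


Divisors of 1393: 1, 7, 199, 1393
Sum = 1 + 7 + 199 + 1393 = 1600

σ(1393) = 1600


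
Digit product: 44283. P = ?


4 × 4 × 2 × 8 × 3 = 768


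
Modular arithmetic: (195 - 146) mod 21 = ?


195 - 146 = 49
49 mod 21 = 7


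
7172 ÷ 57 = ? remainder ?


7172 = 57 * 125 + 47
Check: 7125 + 47 = 7172

q = 125, r = 47


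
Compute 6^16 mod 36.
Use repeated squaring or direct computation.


6^1 mod 36 = 6
6^2 mod 36 = 0
6^3 mod 36 = 0
6^4 mod 36 = 0
6^5 mod 36 = 0
6^6 mod 36 = 0
6^7 mod 36 = 0
6^8 mod 36 = 0
6^9 mod 36 = 0
6^10 mod 36 = 0
6^11 mod 36 = 0
6^12 mod 36 = 0
6^13 mod 36 = 0
6^14 mod 36 = 0
6^15 mod 36 = 0
6^16 mod 36 = 0


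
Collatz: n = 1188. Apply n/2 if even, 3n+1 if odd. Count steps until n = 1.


1188 → 594 → 297 → 892 → 446 → 223 → 670 → 335 → 1006 → 503 → 1510 → 755 → 2266 → 1133 → 3400 → 1700 → 850 → 425 → 1276 → 638 → 319 → 958 → 479 → 1438 → 719 → 2158 → 1079 → 3238 → 1619 → 4858 → 2429 → 7288 → 3644 → 1822 → 911 → 2734 → 1367 → 4102 → 2051 → 6154 → 3077 → 9232 → 4616 → 2308 → 1154 → 577 → 1732 → 866 → 433 → 1300 → 650 → 325 → 976 → 488 → 244 → 122 → 61 → 184 → 92 → 46 → 23 → 70 → 35 → 106 → 53 → 160 → 80 → 40 → 20 → 10 → 5 → 16 → 8 → 4 → 2 → 1
Total steps = 75

75 steps


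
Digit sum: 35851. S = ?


3 + 5 + 8 + 5 + 1 = 22


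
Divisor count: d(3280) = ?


3280 = 2^4 × 5^1 × 41^1
d(3280) = (4+1) × (1+1) × (1+1) = 20

20 divisors


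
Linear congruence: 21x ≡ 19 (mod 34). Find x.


GCD(21, 34) = 1, unique solution
a^(-1) mod 34 = 13
x = 13 * 19 mod 34 = 9

x ≡ 9 (mod 34)


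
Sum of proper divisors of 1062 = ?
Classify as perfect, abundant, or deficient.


Proper divisors: 1, 2, 3, 6, 9, 18, 59, 118, 177, 354, 531
Sum = 1 + 2 + 3 + 6 + 9 + 18 + 59 + 118 + 177 + 354 + 531 = 1278
1278 > 1062 → abundant

s(1062) = 1278 (abundant)


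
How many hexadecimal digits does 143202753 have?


143202753 in base 16 = 88919C1
Number of digits = 7

7 digits (base 16)


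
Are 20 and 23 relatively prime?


Euclidean algorithm:
23 = 1 * 20 + 3
20 = 6 * 3 + 2
3 = 1 * 2 + 1
2 = 2 * 1 + 0
GCD(20, 23) = 1

Yes, coprime (GCD = 1)


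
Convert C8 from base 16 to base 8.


C8 (base 16) = 200 (decimal)
200 (decimal) = 310 (base 8)


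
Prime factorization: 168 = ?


168 / 2 = 84
84 / 2 = 42
42 / 2 = 21
21 / 3 = 7
7 / 7 = 1
168 = 2^3 × 3 × 7


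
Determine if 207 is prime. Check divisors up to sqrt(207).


207 / 3 = 69 (exact division)
207 is NOT prime.

No, 207 is not prime


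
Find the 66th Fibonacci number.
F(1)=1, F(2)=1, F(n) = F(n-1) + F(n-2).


Sequence: 1, 1, 2, 3, 5, 8, 13, 21, 34, 55, 89, 144, 233, 377, 610, 987, 1597, 2584, 4181, 6765, 10946, 17711, 28657, 46368, 75025, 121393, 196418, 317811, 514229, 832040, 1346269, 2178309, 3524578, 5702887, 9227465, 14930352, 24157817, 39088169, 63245986, 102334155, 165580141, 267914296, 433494437, 701408733, 1134903170, 1836311903, 2971215073, 4807526976, 7778742049, 12586269025, 20365011074, 32951280099, 53316291173, 86267571272, 139583862445, 225851433717, 365435296162, 591286729879, 956722026041, 1548008755920, 2504730781961, 4052739537881, 6557470319842, 10610209857723, 17167680177565, 27777890035288
F(66) = 27777890035288


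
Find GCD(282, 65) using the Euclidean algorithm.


282 = 4 * 65 + 22
65 = 2 * 22 + 21
22 = 1 * 21 + 1
21 = 21 * 1 + 0
GCD = 1


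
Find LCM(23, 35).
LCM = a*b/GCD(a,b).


GCD(23, 35) = 1
LCM = 23*35/1 = 805/1 = 805

LCM = 805


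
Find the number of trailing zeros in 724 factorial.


floor(724/5) = 144
floor(724/25) = 28
floor(724/125) = 5
floor(724/625) = 1
Total = 178

178 trailing zeros


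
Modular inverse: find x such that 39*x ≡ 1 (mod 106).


Use the extended Euclidean algorithm on (106, 39); each row r = 106*s + 39*t:
r=106, s=1, t=0
r=39, s=0, t=1
q=2: r=28, s=1, t=-2   [106*(1) + 39*(-2) = 28]
q=1: r=11, s=-1, t=3   [106*(-1) + 39*(3) = 11]
q=2: r=6, s=3, t=-8   [106*(3) + 39*(-8) = 6]
q=1: r=5, s=-4, t=11   [106*(-4) + 39*(11) = 5]
q=1: r=1, s=7, t=-19   [106*(7) + 39*(-19) = 1]
q=5: r=0, s=-39, t=106   [106*(-39) + 39*(106) = 0]
GCD = 1 with t = -19, so 39*(-19) ≡ 1 (mod 106)
Inverse = -19 mod 106 = 87
Check: 39 * 87 = 3393 ≡ 1 (mod 106)

39^(-1) ≡ 87 (mod 106)


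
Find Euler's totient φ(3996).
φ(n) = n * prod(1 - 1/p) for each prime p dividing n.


3996 = 2^2 × 3^3 × 37
Prime factors: 2, 3, 37
φ(3996) = 3996 × (1-1/2) × (1-1/3) × (1-1/37)
= 3996 × 1/2 × 2/3 × 36/37 = 1296

φ(3996) = 1296


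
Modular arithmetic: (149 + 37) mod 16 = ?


149 + 37 = 186
186 mod 16 = 10


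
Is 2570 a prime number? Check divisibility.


2570 / 2 = 1285 (exact division)
2570 is NOT prime.

No, 2570 is not prime


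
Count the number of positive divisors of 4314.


4314 = 2^1 × 3^1 × 719^1
d(4314) = (1+1) × (1+1) × (1+1) = 8

8 divisors


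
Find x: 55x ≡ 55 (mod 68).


GCD(55, 68) = 1, unique solution
a^(-1) mod 68 = 47
x = 47 * 55 mod 68 = 1

x ≡ 1 (mod 68)


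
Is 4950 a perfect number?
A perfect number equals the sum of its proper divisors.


Proper divisors of 4950: 1, 2, 3, 5, 6, 9, 10, 11, 15, 18, 22, 25, 30, 33, 45, 50, 55, 66, 75, 90, 99, 110, 150, 165, 198, 225, 275, 330, 450, 495, 550, 825, 990, 1650, 2475
Sum = 1 + 2 + 3 + 5 + 6 + 9 + 10 + 11 + 15 + 18 + 22 + 25 + 30 + 33 + 45 + 50 + 55 + 66 + 75 + 90 + 99 + 110 + 150 + 165 + 198 + 225 + 275 + 330 + 450 + 495 + 550 + 825 + 990 + 1650 + 2475 = 9558

No, 4950 is not perfect (9558 ≠ 4950)


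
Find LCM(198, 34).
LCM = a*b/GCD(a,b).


GCD(198, 34) = 2
LCM = 198*34/2 = 6732/2 = 3366

LCM = 3366


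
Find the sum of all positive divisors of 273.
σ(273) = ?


Divisors of 273: 1, 3, 7, 13, 21, 39, 91, 273
Sum = 1 + 3 + 7 + 13 + 21 + 39 + 91 + 273 = 448

σ(273) = 448


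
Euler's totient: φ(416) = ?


416 = 2^5 × 13
Prime factors: 2, 13
φ(416) = 416 × (1-1/2) × (1-1/13)
= 416 × 1/2 × 12/13 = 192

φ(416) = 192


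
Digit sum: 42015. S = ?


4 + 2 + 0 + 1 + 5 = 12


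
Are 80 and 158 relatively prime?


Euclidean algorithm:
158 = 1 * 80 + 78
80 = 1 * 78 + 2
78 = 39 * 2 + 0
GCD(80, 158) = 2

No, not coprime (GCD = 2)


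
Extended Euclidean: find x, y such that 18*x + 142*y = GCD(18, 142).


Tabular extended Euclidean (each row: r = 18*s + 142*t):
r=18, s=1, t=0
r=142, s=0, t=1
q=0: r=18, s=1, t=0   [18*(1) + 142*(0) = 18]
q=7: r=16, s=-7, t=1   [18*(-7) + 142*(1) = 16]
q=1: r=2, s=8, t=-1   [18*(8) + 142*(-1) = 2]
q=8: r=0, s=-71, t=9   [18*(-71) + 142*(9) = 0]
GCD = 2; from the row with r=2: x=8, y=-1
Check: 18*(8) + 142*(-1) = 144 - 142 = 2

GCD = 2, x = 8, y = -1


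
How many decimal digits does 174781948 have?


174781948 has 9 digits in base 10
floor(log10(174781948)) + 1 = floor(8.2425) + 1 = 9

9 digits (base 10)


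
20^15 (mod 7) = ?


20^1 mod 7 = 6
20^2 mod 7 = 1
20^3 mod 7 = 6
20^4 mod 7 = 1
20^5 mod 7 = 6
20^6 mod 7 = 1
20^7 mod 7 = 6
20^8 mod 7 = 1
20^9 mod 7 = 6
20^10 mod 7 = 1
20^11 mod 7 = 6
20^12 mod 7 = 1
20^13 mod 7 = 6
20^14 mod 7 = 1
20^15 mod 7 = 6


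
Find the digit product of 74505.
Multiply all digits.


7 × 4 × 5 × 0 × 5 = 0


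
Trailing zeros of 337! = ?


floor(337/5) = 67
floor(337/25) = 13
floor(337/125) = 2
Total = 82

82 trailing zeros


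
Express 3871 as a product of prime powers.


3871 / 7 = 553
553 / 7 = 79
79 / 79 = 1
3871 = 7^2 × 79


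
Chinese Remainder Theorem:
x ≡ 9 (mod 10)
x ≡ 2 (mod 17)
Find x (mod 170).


M = 10*17 = 170
M1 = M/10 = 17, M2 = M/17 = 10
M1^(-1) mod 10 = 3, M2^(-1) mod 17 = 12
x = 9*17*3 + 2*10*12 = 699
699 mod 170 = 19
Check: 19 mod 10 = 9 ✓, 19 mod 17 = 2 ✓

x ≡ 19 (mod 170)


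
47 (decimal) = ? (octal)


47 (base 10) = 47 (decimal)
47 (decimal) = 57 (base 8)


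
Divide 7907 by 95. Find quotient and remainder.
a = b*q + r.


7907 = 95 * 83 + 22
Check: 7885 + 22 = 7907

q = 83, r = 22


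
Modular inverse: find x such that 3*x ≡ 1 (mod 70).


Use the extended Euclidean algorithm on (70, 3); each row r = 70*s + 3*t:
r=70, s=1, t=0
r=3, s=0, t=1
q=23: r=1, s=1, t=-23   [70*(1) + 3*(-23) = 1]
q=3: r=0, s=-3, t=70   [70*(-3) + 3*(70) = 0]
GCD = 1 with t = -23, so 3*(-23) ≡ 1 (mod 70)
Inverse = -23 mod 70 = 47
Check: 3 * 47 = 141 ≡ 1 (mod 70)

3^(-1) ≡ 47 (mod 70)


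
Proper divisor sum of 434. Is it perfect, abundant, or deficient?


Proper divisors: 1, 2, 7, 14, 31, 62, 217
Sum = 1 + 2 + 7 + 14 + 31 + 62 + 217 = 334
334 < 434 → deficient

s(434) = 334 (deficient)


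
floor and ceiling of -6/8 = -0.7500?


-6/8 = -0.7500
floor = -1
ceil = 0

floor = -1, ceil = 0


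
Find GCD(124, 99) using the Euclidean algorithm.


124 = 1 * 99 + 25
99 = 3 * 25 + 24
25 = 1 * 24 + 1
24 = 24 * 1 + 0
GCD = 1


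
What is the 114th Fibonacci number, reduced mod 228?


F(k) mod 228 for k=1..114:
1, 1, 2, 3, 5, 8, 13, 21, 34, 55, 89, 144, 5, 149, 154, 75, 1, 76, 77, 153, 2, 155, 157, 84, 13, 97, 110, 207, 89, 68, 157, 225, 154, 151, 77, 0, 77, 77, 154, 3, 157, 160, 89, 21, 110, 131, 13, 144, 157, 73, 2, 75, 77, 152, 1, 153, 154, 79, 5, 84, 89, 173, 34, 207, 13, 220, 5, 225, 2, 227, 1, 0, 1, 1, 2, 3, 5, 8, 13, 21, 34, 55, 89, 144, 5, 149, 154, 75, 1, 76, 77, 153, 2, 155, 157, 84, 13, 97, 110, 207, 89, 68, 157, 225, 154, 151, 77, 0, 77, 77, 154, 3, 157, 160
F(114) mod 228 = 160


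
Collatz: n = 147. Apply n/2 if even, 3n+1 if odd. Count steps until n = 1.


147 → 442 → 221 → 664 → 332 → 166 → 83 → 250 → 125 → 376 → 188 → 94 → 47 → 142 → 71 → 214 → 107 → 322 → 161 → 484 → 242 → 121 → 364 → 182 → 91 → 274 → 137 → 412 → 206 → 103 → 310 → 155 → 466 → 233 → 700 → 350 → 175 → 526 → 263 → 790 → 395 → 1186 → 593 → 1780 → 890 → 445 → 1336 → 668 → 334 → 167 → 502 → 251 → 754 → 377 → 1132 → 566 → 283 → 850 → 425 → 1276 → 638 → 319 → 958 → 479 → 1438 → 719 → 2158 → 1079 → 3238 → 1619 → 4858 → 2429 → 7288 → 3644 → 1822 → 911 → 2734 → 1367 → 4102 → 2051 → 6154 → 3077 → 9232 → 4616 → 2308 → 1154 → 577 → 1732 → 866 → 433 → 1300 → 650 → 325 → 976 → 488 → 244 → 122 → 61 → 184 → 92 → 46 → 23 → 70 → 35 → 106 → 53 → 160 → 80 → 40 → 20 → 10 → 5 → 16 → 8 → 4 → 2 → 1
Total steps = 116

116 steps


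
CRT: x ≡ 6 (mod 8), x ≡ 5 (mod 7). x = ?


M = 8*7 = 56
M1 = M/8 = 7, M2 = M/7 = 8
M1^(-1) mod 8 = 7, M2^(-1) mod 7 = 1
x = 6*7*7 + 5*8*1 = 334
334 mod 56 = 54
Check: 54 mod 8 = 6 ✓, 54 mod 7 = 5 ✓

x ≡ 54 (mod 56)


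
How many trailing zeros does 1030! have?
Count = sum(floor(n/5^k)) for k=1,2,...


floor(1030/5) = 206
floor(1030/25) = 41
floor(1030/125) = 8
floor(1030/625) = 1
Total = 256

256 trailing zeros


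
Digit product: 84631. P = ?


8 × 4 × 6 × 3 × 1 = 576


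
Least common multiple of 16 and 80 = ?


GCD(16, 80) = 16
LCM = 16*80/16 = 1280/16 = 80

LCM = 80


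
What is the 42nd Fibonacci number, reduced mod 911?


F(k) mod 911 for k=1..42:
1, 1, 2, 3, 5, 8, 13, 21, 34, 55, 89, 144, 233, 377, 610, 76, 686, 762, 537, 388, 14, 402, 416, 818, 323, 230, 553, 783, 425, 297, 722, 108, 830, 27, 857, 884, 830, 803, 722, 614, 425, 128
F(42) mod 911 = 128


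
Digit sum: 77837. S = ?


7 + 7 + 8 + 3 + 7 = 32


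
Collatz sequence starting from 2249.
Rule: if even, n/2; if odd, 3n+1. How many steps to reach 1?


2249 → 6748 → 3374 → 1687 → 5062 → 2531 → 7594 → 3797 → 11392 → 5696 → 2848 → 1424 → 712 → 356 → 178 → 89 → 268 → 134 → 67 → 202 → 101 → 304 → 152 → 76 → 38 → 19 → 58 → 29 → 88 → 44 → 22 → 11 → 34 → 17 → 52 → 26 → 13 → 40 → 20 → 10 → 5 → 16 → 8 → 4 → 2 → 1
Total steps = 45

45 steps


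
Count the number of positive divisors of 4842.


4842 = 2^1 × 3^2 × 269^1
d(4842) = (1+1) × (2+1) × (1+1) = 12

12 divisors


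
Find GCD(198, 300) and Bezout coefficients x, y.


Tabular extended Euclidean (each row: r = 198*s + 300*t):
r=198, s=1, t=0
r=300, s=0, t=1
q=0: r=198, s=1, t=0   [198*(1) + 300*(0) = 198]
q=1: r=102, s=-1, t=1   [198*(-1) + 300*(1) = 102]
q=1: r=96, s=2, t=-1   [198*(2) + 300*(-1) = 96]
q=1: r=6, s=-3, t=2   [198*(-3) + 300*(2) = 6]
q=16: r=0, s=50, t=-33   [198*(50) + 300*(-33) = 0]
GCD = 6; from the row with r=6: x=-3, y=2
Check: 198*(-3) + 300*(2) = -594 + 600 = 6

GCD = 6, x = -3, y = 2


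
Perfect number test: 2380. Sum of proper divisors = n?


Proper divisors of 2380: 1, 2, 4, 5, 7, 10, 14, 17, 20, 28, 34, 35, 68, 70, 85, 119, 140, 170, 238, 340, 476, 595, 1190
Sum = 1 + 2 + 4 + 5 + 7 + 10 + 14 + 17 + 20 + 28 + 34 + 35 + 68 + 70 + 85 + 119 + 140 + 170 + 238 + 340 + 476 + 595 + 1190 = 3668

No, 2380 is not perfect (3668 ≠ 2380)


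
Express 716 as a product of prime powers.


716 / 2 = 358
358 / 2 = 179
179 / 179 = 1
716 = 2^2 × 179


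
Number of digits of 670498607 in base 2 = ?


670498607 in base 2 = 100111111101101111111100101111
Number of digits = 30

30 digits (base 2)


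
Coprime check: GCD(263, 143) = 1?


Euclidean algorithm:
263 = 1 * 143 + 120
143 = 1 * 120 + 23
120 = 5 * 23 + 5
23 = 4 * 5 + 3
5 = 1 * 3 + 2
3 = 1 * 2 + 1
2 = 2 * 1 + 0
GCD(263, 143) = 1

Yes, coprime (GCD = 1)


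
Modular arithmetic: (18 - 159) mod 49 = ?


18 - 159 = -141
-141 mod 49 = 6


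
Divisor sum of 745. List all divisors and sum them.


Divisors of 745: 1, 5, 149, 745
Sum = 1 + 5 + 149 + 745 = 900

σ(745) = 900


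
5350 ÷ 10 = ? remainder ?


5350 = 10 * 535 + 0
Check: 5350 + 0 = 5350

q = 535, r = 0


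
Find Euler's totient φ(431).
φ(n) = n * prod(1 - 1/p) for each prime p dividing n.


431 = 431
Prime factors: 431
φ(431) = 431 × (1-1/431)
= 431 × 430/431 = 430

φ(431) = 430


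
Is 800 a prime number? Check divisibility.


800 / 2 = 400 (exact division)
800 is NOT prime.

No, 800 is not prime


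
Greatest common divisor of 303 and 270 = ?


303 = 1 * 270 + 33
270 = 8 * 33 + 6
33 = 5 * 6 + 3
6 = 2 * 3 + 0
GCD = 3


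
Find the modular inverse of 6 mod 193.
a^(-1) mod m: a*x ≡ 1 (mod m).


Use the extended Euclidean algorithm on (193, 6); each row r = 193*s + 6*t:
r=193, s=1, t=0
r=6, s=0, t=1
q=32: r=1, s=1, t=-32   [193*(1) + 6*(-32) = 1]
q=6: r=0, s=-6, t=193   [193*(-6) + 6*(193) = 0]
GCD = 1 with t = -32, so 6*(-32) ≡ 1 (mod 193)
Inverse = -32 mod 193 = 161
Check: 6 * 161 = 966 ≡ 1 (mod 193)

6^(-1) ≡ 161 (mod 193)


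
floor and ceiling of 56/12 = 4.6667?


56/12 = 4.6667
floor = 4
ceil = 5

floor = 4, ceil = 5


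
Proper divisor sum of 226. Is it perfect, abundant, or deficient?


Proper divisors: 1, 2, 113
Sum = 1 + 2 + 113 = 116
116 < 226 → deficient

s(226) = 116 (deficient)


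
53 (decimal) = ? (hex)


53 (base 10) = 53 (decimal)
53 (decimal) = 35 (base 16)


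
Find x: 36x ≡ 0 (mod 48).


GCD(36, 48) = 12 divides 0
Divide: 3x ≡ 0 (mod 4)
x ≡ 0 (mod 4)


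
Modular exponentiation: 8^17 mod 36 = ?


8^1 mod 36 = 8
8^2 mod 36 = 28
8^3 mod 36 = 8
8^4 mod 36 = 28
8^5 mod 36 = 8
8^6 mod 36 = 28
8^7 mod 36 = 8
8^8 mod 36 = 28
8^9 mod 36 = 8
8^10 mod 36 = 28
8^11 mod 36 = 8
8^12 mod 36 = 28
8^13 mod 36 = 8
8^14 mod 36 = 28
8^15 mod 36 = 8
8^16 mod 36 = 28
8^17 mod 36 = 8


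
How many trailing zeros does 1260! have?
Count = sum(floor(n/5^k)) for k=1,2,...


floor(1260/5) = 252
floor(1260/25) = 50
floor(1260/125) = 10
floor(1260/625) = 2
Total = 314

314 trailing zeros


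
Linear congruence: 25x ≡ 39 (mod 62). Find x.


GCD(25, 62) = 1, unique solution
a^(-1) mod 62 = 5
x = 5 * 39 mod 62 = 9

x ≡ 9 (mod 62)


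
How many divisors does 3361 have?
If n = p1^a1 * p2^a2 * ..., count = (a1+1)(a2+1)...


3361 = 3361^1
d(3361) = (1+1) = 2

2 divisors


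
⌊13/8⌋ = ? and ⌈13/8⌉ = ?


13/8 = 1.6250
floor = 1
ceil = 2

floor = 1, ceil = 2


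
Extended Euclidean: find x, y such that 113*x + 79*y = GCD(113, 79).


Tabular extended Euclidean (each row: r = 113*s + 79*t):
r=113, s=1, t=0
r=79, s=0, t=1
q=1: r=34, s=1, t=-1   [113*(1) + 79*(-1) = 34]
q=2: r=11, s=-2, t=3   [113*(-2) + 79*(3) = 11]
q=3: r=1, s=7, t=-10   [113*(7) + 79*(-10) = 1]
q=11: r=0, s=-79, t=113   [113*(-79) + 79*(113) = 0]
GCD = 1; from the row with r=1: x=7, y=-10
Check: 113*(7) + 79*(-10) = 791 - 790 = 1

GCD = 1, x = 7, y = -10


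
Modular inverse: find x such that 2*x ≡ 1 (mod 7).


Use the extended Euclidean algorithm on (7, 2); each row r = 7*s + 2*t:
r=7, s=1, t=0
r=2, s=0, t=1
q=3: r=1, s=1, t=-3   [7*(1) + 2*(-3) = 1]
q=2: r=0, s=-2, t=7   [7*(-2) + 2*(7) = 0]
GCD = 1 with t = -3, so 2*(-3) ≡ 1 (mod 7)
Inverse = -3 mod 7 = 4
Check: 2 * 4 = 8 ≡ 1 (mod 7)

2^(-1) ≡ 4 (mod 7)


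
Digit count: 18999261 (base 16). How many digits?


18999261 in base 16 = 121E7DD
Number of digits = 7

7 digits (base 16)


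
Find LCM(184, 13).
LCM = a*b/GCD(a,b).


GCD(184, 13) = 1
LCM = 184*13/1 = 2392/1 = 2392

LCM = 2392


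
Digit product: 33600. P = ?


3 × 3 × 6 × 0 × 0 = 0


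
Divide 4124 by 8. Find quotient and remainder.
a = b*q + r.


4124 = 8 * 515 + 4
Check: 4120 + 4 = 4124

q = 515, r = 4


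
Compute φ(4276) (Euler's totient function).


4276 = 2^2 × 1069
Prime factors: 2, 1069
φ(4276) = 4276 × (1-1/2) × (1-1/1069)
= 4276 × 1/2 × 1068/1069 = 2136

φ(4276) = 2136


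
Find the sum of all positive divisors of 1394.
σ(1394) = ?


Divisors of 1394: 1, 2, 17, 34, 41, 82, 697, 1394
Sum = 1 + 2 + 17 + 34 + 41 + 82 + 697 + 1394 = 2268

σ(1394) = 2268


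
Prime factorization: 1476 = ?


1476 / 2 = 738
738 / 2 = 369
369 / 3 = 123
123 / 3 = 41
41 / 41 = 1
1476 = 2^2 × 3^2 × 41


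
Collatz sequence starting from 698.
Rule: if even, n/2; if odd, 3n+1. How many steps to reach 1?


698 → 349 → 1048 → 524 → 262 → 131 → 394 → 197 → 592 → 296 → 148 → 74 → 37 → 112 → 56 → 28 → 14 → 7 → 22 → 11 → 34 → 17 → 52 → 26 → 13 → 40 → 20 → 10 → 5 → 16 → 8 → 4 → 2 → 1
Total steps = 33

33 steps


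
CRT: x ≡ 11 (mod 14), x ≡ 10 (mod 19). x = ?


M = 14*19 = 266
M1 = M/14 = 19, M2 = M/19 = 14
M1^(-1) mod 14 = 3, M2^(-1) mod 19 = 15
x = 11*19*3 + 10*14*15 = 2727
2727 mod 266 = 67
Check: 67 mod 14 = 11 ✓, 67 mod 19 = 10 ✓

x ≡ 67 (mod 266)


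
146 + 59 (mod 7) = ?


146 + 59 = 205
205 mod 7 = 2


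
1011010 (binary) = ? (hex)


1011010 (base 2) = 90 (decimal)
90 (decimal) = 5A (base 16)


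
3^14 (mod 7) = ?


3^1 mod 7 = 3
3^2 mod 7 = 2
3^3 mod 7 = 6
3^4 mod 7 = 4
3^5 mod 7 = 5
3^6 mod 7 = 1
3^7 mod 7 = 3
3^8 mod 7 = 2
3^9 mod 7 = 6
3^10 mod 7 = 4
3^11 mod 7 = 5
3^12 mod 7 = 1
3^13 mod 7 = 3
3^14 mod 7 = 2


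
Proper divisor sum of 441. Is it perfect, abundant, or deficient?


Proper divisors: 1, 3, 7, 9, 21, 49, 63, 147
Sum = 1 + 3 + 7 + 9 + 21 + 49 + 63 + 147 = 300
300 < 441 → deficient

s(441) = 300 (deficient)


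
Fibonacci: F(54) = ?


Sequence: 1, 1, 2, 3, 5, 8, 13, 21, 34, 55, 89, 144, 233, 377, 610, 987, 1597, 2584, 4181, 6765, 10946, 17711, 28657, 46368, 75025, 121393, 196418, 317811, 514229, 832040, 1346269, 2178309, 3524578, 5702887, 9227465, 14930352, 24157817, 39088169, 63245986, 102334155, 165580141, 267914296, 433494437, 701408733, 1134903170, 1836311903, 2971215073, 4807526976, 7778742049, 12586269025, 20365011074, 32951280099, 53316291173, 86267571272
F(54) = 86267571272


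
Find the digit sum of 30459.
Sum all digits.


3 + 0 + 4 + 5 + 9 = 21


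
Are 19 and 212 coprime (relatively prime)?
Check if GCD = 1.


Euclidean algorithm:
212 = 11 * 19 + 3
19 = 6 * 3 + 1
3 = 3 * 1 + 0
GCD(19, 212) = 1

Yes, coprime (GCD = 1)


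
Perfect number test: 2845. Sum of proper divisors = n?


Proper divisors of 2845: 1, 5, 569
Sum = 1 + 5 + 569 = 575

No, 2845 is not perfect (575 ≠ 2845)


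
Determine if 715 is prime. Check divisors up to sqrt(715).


715 / 5 = 143 (exact division)
715 is NOT prime.

No, 715 is not prime


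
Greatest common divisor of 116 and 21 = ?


116 = 5 * 21 + 11
21 = 1 * 11 + 10
11 = 1 * 10 + 1
10 = 10 * 1 + 0
GCD = 1


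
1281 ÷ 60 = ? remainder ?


1281 = 60 * 21 + 21
Check: 1260 + 21 = 1281

q = 21, r = 21


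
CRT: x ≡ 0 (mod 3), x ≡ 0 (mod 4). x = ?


M = 3*4 = 12
M1 = M/3 = 4, M2 = M/4 = 3
M1^(-1) mod 3 = 1, M2^(-1) mod 4 = 3
x = 0*4*1 + 0*3*3 = 0
0 mod 12 = 0
Check: 0 mod 3 = 0 ✓, 0 mod 4 = 0 ✓

x ≡ 0 (mod 12)


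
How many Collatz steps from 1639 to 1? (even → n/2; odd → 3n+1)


1639 → 4918 → 2459 → 7378 → 3689 → 11068 → 5534 → 2767 → 8302 → 4151 → 12454 → 6227 → 18682 → 9341 → 28024 → 14012 → 7006 → 3503 → 10510 → 5255 → 15766 → 7883 → 23650 → 11825 → 35476 → 17738 → 8869 → 26608 → 13304 → 6652 → 3326 → 1663 → 4990 → 2495 → 7486 → 3743 → 11230 → 5615 → 16846 → 8423 → 25270 → 12635 → 37906 → 18953 → 56860 → 28430 → 14215 → 42646 → 21323 → 63970 → 31985 → 95956 → 47978 → 23989 → 71968 → 35984 → 17992 → 8996 → 4498 → 2249 → 6748 → 3374 → 1687 → 5062 → 2531 → 7594 → 3797 → 11392 → 5696 → 2848 → 1424 → 712 → 356 → 178 → 89 → 268 → 134 → 67 → 202 → 101 → 304 → 152 → 76 → 38 → 19 → 58 → 29 → 88 → 44 → 22 → 11 → 34 → 17 → 52 → 26 → 13 → 40 → 20 → 10 → 5 → 16 → 8 → 4 → 2 → 1
Total steps = 104

104 steps


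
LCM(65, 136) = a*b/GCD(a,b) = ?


GCD(65, 136) = 1
LCM = 65*136/1 = 8840/1 = 8840

LCM = 8840


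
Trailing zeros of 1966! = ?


floor(1966/5) = 393
floor(1966/25) = 78
floor(1966/125) = 15
floor(1966/625) = 3
Total = 489

489 trailing zeros


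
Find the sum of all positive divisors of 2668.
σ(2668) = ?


Divisors of 2668: 1, 2, 4, 23, 29, 46, 58, 92, 116, 667, 1334, 2668
Sum = 1 + 2 + 4 + 23 + 29 + 46 + 58 + 92 + 116 + 667 + 1334 + 2668 = 5040

σ(2668) = 5040


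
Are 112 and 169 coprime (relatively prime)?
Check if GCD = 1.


Euclidean algorithm:
169 = 1 * 112 + 57
112 = 1 * 57 + 55
57 = 1 * 55 + 2
55 = 27 * 2 + 1
2 = 2 * 1 + 0
GCD(112, 169) = 1

Yes, coprime (GCD = 1)


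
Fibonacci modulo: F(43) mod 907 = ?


F(k) mod 907 for k=1..43:
1, 1, 2, 3, 5, 8, 13, 21, 34, 55, 89, 144, 233, 377, 610, 80, 690, 770, 553, 416, 62, 478, 540, 111, 651, 762, 506, 361, 867, 321, 281, 602, 883, 578, 554, 225, 779, 97, 876, 66, 35, 101, 136
F(43) mod 907 = 136


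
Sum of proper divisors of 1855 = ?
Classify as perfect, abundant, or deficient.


Proper divisors: 1, 5, 7, 35, 53, 265, 371
Sum = 1 + 5 + 7 + 35 + 53 + 265 + 371 = 737
737 < 1855 → deficient

s(1855) = 737 (deficient)


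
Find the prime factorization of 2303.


2303 / 7 = 329
329 / 7 = 47
47 / 47 = 1
2303 = 7^2 × 47


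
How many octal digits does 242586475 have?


242586475 in base 8 = 1635311553
Number of digits = 10

10 digits (base 8)


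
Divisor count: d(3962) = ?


3962 = 2^1 × 7^1 × 283^1
d(3962) = (1+1) × (1+1) × (1+1) = 8

8 divisors


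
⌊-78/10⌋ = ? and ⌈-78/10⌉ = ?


-78/10 = -7.8000
floor = -8
ceil = -7

floor = -8, ceil = -7


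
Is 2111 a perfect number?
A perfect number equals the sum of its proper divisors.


Proper divisors of 2111: 1
Sum = 1 = 1

No, 2111 is not perfect (1 ≠ 2111)


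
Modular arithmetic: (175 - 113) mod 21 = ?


175 - 113 = 62
62 mod 21 = 20


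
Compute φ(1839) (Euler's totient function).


1839 = 3 × 613
Prime factors: 3, 613
φ(1839) = 1839 × (1-1/3) × (1-1/613)
= 1839 × 2/3 × 612/613 = 1224

φ(1839) = 1224


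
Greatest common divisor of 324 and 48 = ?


324 = 6 * 48 + 36
48 = 1 * 36 + 12
36 = 3 * 12 + 0
GCD = 12


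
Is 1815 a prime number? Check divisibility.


1815 / 3 = 605 (exact division)
1815 is NOT prime.

No, 1815 is not prime


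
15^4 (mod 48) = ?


15^1 mod 48 = 15
15^2 mod 48 = 33
15^3 mod 48 = 15
15^4 mod 48 = 33


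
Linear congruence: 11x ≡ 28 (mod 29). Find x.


GCD(11, 29) = 1, unique solution
a^(-1) mod 29 = 8
x = 8 * 28 mod 29 = 21

x ≡ 21 (mod 29)


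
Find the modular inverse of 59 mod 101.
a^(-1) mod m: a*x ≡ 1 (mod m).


Use the extended Euclidean algorithm on (101, 59); each row r = 101*s + 59*t:
r=101, s=1, t=0
r=59, s=0, t=1
q=1: r=42, s=1, t=-1   [101*(1) + 59*(-1) = 42]
q=1: r=17, s=-1, t=2   [101*(-1) + 59*(2) = 17]
q=2: r=8, s=3, t=-5   [101*(3) + 59*(-5) = 8]
q=2: r=1, s=-7, t=12   [101*(-7) + 59*(12) = 1]
q=8: r=0, s=59, t=-101   [101*(59) + 59*(-101) = 0]
GCD = 1 with t = 12, so 59*(12) ≡ 1 (mod 101)
Inverse = 12 mod 101 = 12
Check: 59 * 12 = 708 ≡ 1 (mod 101)

59^(-1) ≡ 12 (mod 101)


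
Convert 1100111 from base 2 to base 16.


1100111 (base 2) = 103 (decimal)
103 (decimal) = 67 (base 16)


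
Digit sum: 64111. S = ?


6 + 4 + 1 + 1 + 1 = 13


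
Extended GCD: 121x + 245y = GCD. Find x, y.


Tabular extended Euclidean (each row: r = 121*s + 245*t):
r=121, s=1, t=0
r=245, s=0, t=1
q=0: r=121, s=1, t=0   [121*(1) + 245*(0) = 121]
q=2: r=3, s=-2, t=1   [121*(-2) + 245*(1) = 3]
q=40: r=1, s=81, t=-40   [121*(81) + 245*(-40) = 1]
q=3: r=0, s=-245, t=121   [121*(-245) + 245*(121) = 0]
GCD = 1; from the row with r=1: x=81, y=-40
Check: 121*(81) + 245*(-40) = 9801 - 9800 = 1

GCD = 1, x = 81, y = -40


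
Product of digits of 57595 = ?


5 × 7 × 5 × 9 × 5 = 7875


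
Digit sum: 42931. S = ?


4 + 2 + 9 + 3 + 1 = 19


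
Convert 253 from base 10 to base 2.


253 (base 10) = 253 (decimal)
253 (decimal) = 11111101 (base 2)


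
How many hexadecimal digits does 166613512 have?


166613512 in base 16 = 9EE5208
Number of digits = 7

7 digits (base 16)


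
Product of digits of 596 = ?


5 × 9 × 6 = 270


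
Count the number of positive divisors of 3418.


3418 = 2^1 × 1709^1
d(3418) = (1+1) × (1+1) = 4

4 divisors


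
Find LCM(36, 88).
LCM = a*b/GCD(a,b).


GCD(36, 88) = 4
LCM = 36*88/4 = 3168/4 = 792

LCM = 792


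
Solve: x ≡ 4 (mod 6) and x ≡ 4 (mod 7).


M = 6*7 = 42
M1 = M/6 = 7, M2 = M/7 = 6
M1^(-1) mod 6 = 1, M2^(-1) mod 7 = 6
x = 4*7*1 + 4*6*6 = 172
172 mod 42 = 4
Check: 4 mod 6 = 4 ✓, 4 mod 7 = 4 ✓

x ≡ 4 (mod 42)


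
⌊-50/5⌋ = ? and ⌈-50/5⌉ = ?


-50/5 = -10.0000
floor = -10
ceil = -10

floor = -10, ceil = -10


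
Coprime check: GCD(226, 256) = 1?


Euclidean algorithm:
256 = 1 * 226 + 30
226 = 7 * 30 + 16
30 = 1 * 16 + 14
16 = 1 * 14 + 2
14 = 7 * 2 + 0
GCD(226, 256) = 2

No, not coprime (GCD = 2)


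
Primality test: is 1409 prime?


Check divisors up to sqrt(1409) = 37.5366
No divisors found.
1409 is prime.

Yes, 1409 is prime


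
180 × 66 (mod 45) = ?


180 × 66 = 11880
11880 mod 45 = 0


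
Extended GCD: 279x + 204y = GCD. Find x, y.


Tabular extended Euclidean (each row: r = 279*s + 204*t):
r=279, s=1, t=0
r=204, s=0, t=1
q=1: r=75, s=1, t=-1   [279*(1) + 204*(-1) = 75]
q=2: r=54, s=-2, t=3   [279*(-2) + 204*(3) = 54]
q=1: r=21, s=3, t=-4   [279*(3) + 204*(-4) = 21]
q=2: r=12, s=-8, t=11   [279*(-8) + 204*(11) = 12]
q=1: r=9, s=11, t=-15   [279*(11) + 204*(-15) = 9]
q=1: r=3, s=-19, t=26   [279*(-19) + 204*(26) = 3]
q=3: r=0, s=68, t=-93   [279*(68) + 204*(-93) = 0]
GCD = 3; from the row with r=3: x=-19, y=26
Check: 279*(-19) + 204*(26) = -5301 + 5304 = 3

GCD = 3, x = -19, y = 26


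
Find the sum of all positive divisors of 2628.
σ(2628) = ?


Divisors of 2628: 1, 2, 3, 4, 6, 9, 12, 18, 36, 73, 146, 219, 292, 438, 657, 876, 1314, 2628
Sum = 1 + 2 + 3 + 4 + 6 + 9 + 12 + 18 + 36 + 73 + 146 + 219 + 292 + 438 + 657 + 876 + 1314 + 2628 = 6734

σ(2628) = 6734


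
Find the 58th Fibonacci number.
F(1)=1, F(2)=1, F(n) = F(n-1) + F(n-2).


Sequence: 1, 1, 2, 3, 5, 8, 13, 21, 34, 55, 89, 144, 233, 377, 610, 987, 1597, 2584, 4181, 6765, 10946, 17711, 28657, 46368, 75025, 121393, 196418, 317811, 514229, 832040, 1346269, 2178309, 3524578, 5702887, 9227465, 14930352, 24157817, 39088169, 63245986, 102334155, 165580141, 267914296, 433494437, 701408733, 1134903170, 1836311903, 2971215073, 4807526976, 7778742049, 12586269025, 20365011074, 32951280099, 53316291173, 86267571272, 139583862445, 225851433717, 365435296162, 591286729879
F(58) = 591286729879


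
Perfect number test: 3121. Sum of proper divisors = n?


Proper divisors of 3121: 1
Sum = 1 = 1

No, 3121 is not perfect (1 ≠ 3121)


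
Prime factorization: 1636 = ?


1636 / 2 = 818
818 / 2 = 409
409 / 409 = 1
1636 = 2^2 × 409


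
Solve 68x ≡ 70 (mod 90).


GCD(68, 90) = 2 divides 70
Divide: 34x ≡ 35 (mod 45)
x ≡ 5 (mod 45)


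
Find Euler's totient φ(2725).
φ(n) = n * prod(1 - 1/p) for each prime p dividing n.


2725 = 5^2 × 109
Prime factors: 5, 109
φ(2725) = 2725 × (1-1/5) × (1-1/109)
= 2725 × 4/5 × 108/109 = 2160

φ(2725) = 2160


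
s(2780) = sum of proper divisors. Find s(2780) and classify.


Proper divisors: 1, 2, 4, 5, 10, 20, 139, 278, 556, 695, 1390
Sum = 1 + 2 + 4 + 5 + 10 + 20 + 139 + 278 + 556 + 695 + 1390 = 3100
3100 > 2780 → abundant

s(2780) = 3100 (abundant)


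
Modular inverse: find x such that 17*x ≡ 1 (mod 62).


Use the extended Euclidean algorithm on (62, 17); each row r = 62*s + 17*t:
r=62, s=1, t=0
r=17, s=0, t=1
q=3: r=11, s=1, t=-3   [62*(1) + 17*(-3) = 11]
q=1: r=6, s=-1, t=4   [62*(-1) + 17*(4) = 6]
q=1: r=5, s=2, t=-7   [62*(2) + 17*(-7) = 5]
q=1: r=1, s=-3, t=11   [62*(-3) + 17*(11) = 1]
q=5: r=0, s=17, t=-62   [62*(17) + 17*(-62) = 0]
GCD = 1 with t = 11, so 17*(11) ≡ 1 (mod 62)
Inverse = 11 mod 62 = 11
Check: 17 * 11 = 187 ≡ 1 (mod 62)

17^(-1) ≡ 11 (mod 62)


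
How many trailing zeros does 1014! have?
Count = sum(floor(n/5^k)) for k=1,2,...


floor(1014/5) = 202
floor(1014/25) = 40
floor(1014/125) = 8
floor(1014/625) = 1
Total = 251

251 trailing zeros


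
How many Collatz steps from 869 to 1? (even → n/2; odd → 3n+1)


869 → 2608 → 1304 → 652 → 326 → 163 → 490 → 245 → 736 → 368 → 184 → 92 → 46 → 23 → 70 → 35 → 106 → 53 → 160 → 80 → 40 → 20 → 10 → 5 → 16 → 8 → 4 → 2 → 1
Total steps = 28

28 steps


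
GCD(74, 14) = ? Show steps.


74 = 5 * 14 + 4
14 = 3 * 4 + 2
4 = 2 * 2 + 0
GCD = 2


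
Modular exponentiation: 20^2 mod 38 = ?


20^1 mod 38 = 20
20^2 mod 38 = 20


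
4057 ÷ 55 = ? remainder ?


4057 = 55 * 73 + 42
Check: 4015 + 42 = 4057

q = 73, r = 42


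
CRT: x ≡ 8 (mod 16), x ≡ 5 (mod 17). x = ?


M = 16*17 = 272
M1 = M/16 = 17, M2 = M/17 = 16
M1^(-1) mod 16 = 1, M2^(-1) mod 17 = 16
x = 8*17*1 + 5*16*16 = 1416
1416 mod 272 = 56
Check: 56 mod 16 = 8 ✓, 56 mod 17 = 5 ✓

x ≡ 56 (mod 272)


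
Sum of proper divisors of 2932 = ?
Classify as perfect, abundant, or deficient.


Proper divisors: 1, 2, 4, 733, 1466
Sum = 1 + 2 + 4 + 733 + 1466 = 2206
2206 < 2932 → deficient

s(2932) = 2206 (deficient)


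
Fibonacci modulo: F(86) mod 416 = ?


F(k) mod 416 for k=1..86:
1, 1, 2, 3, 5, 8, 13, 21, 34, 55, 89, 144, 233, 377, 194, 155, 349, 88, 21, 109, 130, 239, 369, 192, 145, 337, 66, 403, 53, 40, 93, 133, 226, 359, 169, 112, 281, 393, 258, 235, 77, 312, 389, 285, 258, 127, 385, 96, 65, 161, 226, 387, 197, 168, 365, 117, 66, 183, 249, 16, 265, 281, 130, 411, 125, 120, 245, 365, 194, 143, 337, 64, 401, 49, 34, 83, 117, 200, 317, 101, 2, 103, 105, 208, 313, 105
F(86) mod 416 = 105


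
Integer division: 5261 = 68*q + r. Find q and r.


5261 = 68 * 77 + 25
Check: 5236 + 25 = 5261

q = 77, r = 25


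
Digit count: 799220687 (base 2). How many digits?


799220687 in base 2 = 101111101000110010001111001111
Number of digits = 30

30 digits (base 2)


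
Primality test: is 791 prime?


791 / 7 = 113 (exact division)
791 is NOT prime.

No, 791 is not prime


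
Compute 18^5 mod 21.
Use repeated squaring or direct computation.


18^1 mod 21 = 18
18^2 mod 21 = 9
18^3 mod 21 = 15
18^4 mod 21 = 18
18^5 mod 21 = 9


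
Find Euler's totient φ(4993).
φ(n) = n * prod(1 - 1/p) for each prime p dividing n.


4993 = 4993
Prime factors: 4993
φ(4993) = 4993 × (1-1/4993)
= 4993 × 4992/4993 = 4992

φ(4993) = 4992


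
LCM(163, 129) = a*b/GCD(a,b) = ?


GCD(163, 129) = 1
LCM = 163*129/1 = 21027/1 = 21027

LCM = 21027


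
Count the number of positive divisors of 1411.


1411 = 17^1 × 83^1
d(1411) = (1+1) × (1+1) = 4

4 divisors


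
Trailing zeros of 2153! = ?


floor(2153/5) = 430
floor(2153/25) = 86
floor(2153/125) = 17
floor(2153/625) = 3
Total = 536

536 trailing zeros


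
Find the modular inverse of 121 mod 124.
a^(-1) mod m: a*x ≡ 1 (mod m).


Use the extended Euclidean algorithm on (124, 121); each row r = 124*s + 121*t:
r=124, s=1, t=0
r=121, s=0, t=1
q=1: r=3, s=1, t=-1   [124*(1) + 121*(-1) = 3]
q=40: r=1, s=-40, t=41   [124*(-40) + 121*(41) = 1]
q=3: r=0, s=121, t=-124   [124*(121) + 121*(-124) = 0]
GCD = 1 with t = 41, so 121*(41) ≡ 1 (mod 124)
Inverse = 41 mod 124 = 41
Check: 121 * 41 = 4961 ≡ 1 (mod 124)

121^(-1) ≡ 41 (mod 124)
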